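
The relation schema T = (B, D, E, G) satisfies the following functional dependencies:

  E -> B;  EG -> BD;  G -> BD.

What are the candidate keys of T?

{E, G}

{E, G}⁺: E→B adds B; EG→BD adds D → {B, D, E, G}. Minimal: {G}⁺ = {B, D, G}; {E}⁺ = {B, E} — none reach the full schema.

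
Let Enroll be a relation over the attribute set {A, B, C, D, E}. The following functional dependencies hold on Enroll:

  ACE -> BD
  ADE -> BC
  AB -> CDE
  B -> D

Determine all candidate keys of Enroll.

{A, B}; {A, C, E}; {A, D, E}

Attribute A never appears on the right-hand side of any dependency, so A must belong to every candidate key.
{A}⁺ = {A}, which is not all of the schema, so we must add further attributes.
{A, B}⁺: AB→CDE adds C, D, E → {A, B, C, D, E}. Minimal: {B}⁺ = {B, D}; {A}⁺ = {A} — none reach the full schema.
{A, C, E}⁺: ACE→BD adds B, D → {A, B, C, D, E}. Minimal: {C, E}⁺ = {C, E}; {A, E}⁺ = {A, E}; {A, C}⁺ = {A, C} — none reach the full schema.
{A, D, E}⁺: ADE→BC adds B, C → {A, B, C, D, E}. Minimal: {D, E}⁺ = {D, E}; {A, E}⁺ = {A, E}; {A, D}⁺ = {A, D} — none reach the full schema.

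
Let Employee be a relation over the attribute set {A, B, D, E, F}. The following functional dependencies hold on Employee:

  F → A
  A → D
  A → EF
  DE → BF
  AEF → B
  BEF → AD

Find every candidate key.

(A), (F), (D, E)

{A}⁺: A→D adds D; A→EF adds E, F; DE→BF adds B → {A, B, D, E, F}.
{F}⁺: F→A adds A; A→D adds D; A→EF adds E; DE→BF adds B → {A, B, D, E, F}.
{D, E}⁺: DE→BF adds B, F; BEF→AD adds A → {A, B, D, E, F}. Minimal: {E}⁺ = {E}; {D}⁺ = {D} — none reach the full schema.
Any other superkey contains one of these as a subset, so there are no further candidate keys.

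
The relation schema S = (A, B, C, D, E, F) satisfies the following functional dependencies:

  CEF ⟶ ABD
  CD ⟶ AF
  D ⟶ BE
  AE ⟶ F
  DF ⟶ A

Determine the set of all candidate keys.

Attribute C never appears on the right-hand side of any dependency, so C must belong to every candidate key.
{C}⁺ = {C}, which is not all of the schema, so we must add further attributes.
{C, D}⁺: CD→AF adds A, F; D→BE adds B, E → {A, B, C, D, E, F}.
{A, C, E}⁺: AE→F adds F; CEF→ABD adds B, D → {A, B, C, D, E, F}.
{C, E, F}⁺: CEF→ABD adds A, B, D → {A, B, C, D, E, F}.
Any other superkey contains one of these as a subset, so there are no further candidate keys.

(C, D), (A, C, E), (C, E, F)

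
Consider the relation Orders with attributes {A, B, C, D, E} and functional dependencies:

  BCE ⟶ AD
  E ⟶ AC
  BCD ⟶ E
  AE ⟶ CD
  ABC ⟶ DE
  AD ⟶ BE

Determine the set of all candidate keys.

{E}⁺: E→AC adds A, C; AE→CD adds D; AD→BE adds B → {A, B, C, D, E}.
{A, D}⁺: AD→BE adds B, E; E→AC adds C → {A, B, C, D, E}.
{A, B, C}⁺: ABC→DE adds D, E → {A, B, C, D, E}.
{B, C, D}⁺: BCD→E adds E; BCE→AD adds A → {A, B, C, D, E}.

(E), (A, D), (A, B, C), (B, C, D)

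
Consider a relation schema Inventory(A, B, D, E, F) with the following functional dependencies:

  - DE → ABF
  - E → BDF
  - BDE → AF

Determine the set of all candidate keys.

{E}

Attribute E never appears on the right-hand side of any dependency, so E must belong to every candidate key.
{E}⁺ = {A, B, D, E, F}, which is all of the schema, so {E} is the only candidate key.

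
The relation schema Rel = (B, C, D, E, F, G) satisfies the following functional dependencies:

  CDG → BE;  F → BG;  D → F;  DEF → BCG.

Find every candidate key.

{C, D}, {D, E}

Attribute D never appears on the right-hand side of any dependency, so D must belong to every candidate key.
{D}⁺ = {B, D, F, G}, which is not all of the schema, so we must add further attributes.
{C, D}⁺: D→F adds F; F→BG adds B, G; CDG→BE adds E → {B, C, D, E, F, G}. Minimal: {D}⁺ = {B, D, F, G}; {C}⁺ = {C} — none reach the full schema.
{D, E}⁺: D→F adds F; DEF→BCG adds B, C, G → {B, C, D, E, F, G}. Minimal: {E}⁺ = {E}; {D}⁺ = {B, D, F, G} — none reach the full schema.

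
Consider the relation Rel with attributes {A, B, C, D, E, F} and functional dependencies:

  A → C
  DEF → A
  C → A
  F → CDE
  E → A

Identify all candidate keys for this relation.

Attributes B, F never appear on any right-hand side, so every candidate key must contain {B, F}.
{B, F}⁺ = {A, B, C, D, E, F}, which is all of the schema, so {B, F} is the only candidate key.

{B, F}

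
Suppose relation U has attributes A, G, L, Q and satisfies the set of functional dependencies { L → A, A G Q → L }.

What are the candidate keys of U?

Attributes G, Q never appear on any right-hand side, so every candidate key must contain {G, Q}.
{G, Q}⁺ = {G, Q}, which is not all of the schema, so we must add further attributes.
{A, G, Q}⁺: AGQ→L adds L → {A, G, L, Q}.
{G, L, Q}⁺: L→A adds A → {A, G, L, Q}.

{A, G, Q}; {G, L, Q}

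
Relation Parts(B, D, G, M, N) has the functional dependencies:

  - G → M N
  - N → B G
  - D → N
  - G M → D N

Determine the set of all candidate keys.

{D}, {G}, {N}

{D}⁺: D→N adds N; N→BG adds B, G; G→MN adds M → {B, D, G, M, N}.
{G}⁺: G→MN adds M, N; N→BG adds B; GM→DN adds D → {B, D, G, M, N}.
{N}⁺: N→BG adds B, G; G→MN adds M; GM→DN adds D → {B, D, G, M, N}.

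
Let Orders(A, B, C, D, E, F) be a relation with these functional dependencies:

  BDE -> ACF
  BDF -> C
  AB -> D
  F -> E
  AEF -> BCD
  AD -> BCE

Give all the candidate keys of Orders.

{A, B}⁺: AB→D adds D; AD→BCE adds C, E; BDE→ACF adds F → {A, B, C, D, E, F}. Minimal: {B}⁺ = {B}; {A}⁺ = {A} — none reach the full schema.
{A, D}⁺: AD→BCE adds B, C, E; BDE→ACF adds F → {A, B, C, D, E, F}. Minimal: {D}⁺ = {D}; {A}⁺ = {A} — none reach the full schema.
{A, F}⁺: F→E adds E; AEF→BCD adds B, C, D → {A, B, C, D, E, F}. Minimal: {F}⁺ = {E, F}; {A}⁺ = {A} — none reach the full schema.
{B, D, E}⁺: BDE→ACF adds A, C, F → {A, B, C, D, E, F}. Minimal: {D, E}⁺ = {D, E}; {B, E}⁺ = {B, E}; {B, D}⁺ = {B, D} — none reach the full schema.
{B, D, F}⁺: BDF→C adds C; F→E adds E; BDE→ACF adds A → {A, B, C, D, E, F}. Minimal: {D, F}⁺ = {D, E, F}; {B, F}⁺ = {B, E, F}; {B, D}⁺ = {B, D} — none reach the full schema.
Any other superkey contains one of these as a subset, so there are no further candidate keys.

{A, B}; {A, D}; {A, F}; {B, D, E}; {B, D, F}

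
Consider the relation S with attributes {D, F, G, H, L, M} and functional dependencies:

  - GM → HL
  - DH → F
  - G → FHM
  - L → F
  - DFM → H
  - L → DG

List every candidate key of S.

(G), (L)

{G}⁺: G→FHM adds F, H, M; GM→HL adds L; L→DG adds D → {D, F, G, H, L, M}.
{L}⁺: L→F adds F; L→DG adds D, G; G→FHM adds H, M → {D, F, G, H, L, M}.
Any other superkey contains one of these as a subset, so there are no further candidate keys.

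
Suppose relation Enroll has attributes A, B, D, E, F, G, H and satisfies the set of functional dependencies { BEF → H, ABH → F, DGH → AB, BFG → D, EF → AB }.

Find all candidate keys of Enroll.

{E, F, G}, {D, E, G, H}, {A, B, E, G, H}

Attributes E, G never appear on any right-hand side, so every candidate key must contain {E, G}.
{E, G}⁺ = {E, G}, which is not all of the schema, so we must add further attributes.
{E, F, G}⁺: EF→AB adds A, B; BEF→H adds H; BFG→D adds D → {A, B, D, E, F, G, H}.
{D, E, G, H}⁺: DGH→AB adds A, B; ABH→F adds F → {A, B, D, E, F, G, H}.
{A, B, E, G, H}⁺: ABH→F adds F; BFG→D adds D → {A, B, D, E, F, G, H}.
Any other superkey contains one of these as a subset, so there are no further candidate keys.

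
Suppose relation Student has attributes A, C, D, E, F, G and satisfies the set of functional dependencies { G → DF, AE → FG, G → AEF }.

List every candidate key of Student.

Attribute C never appears on the right-hand side of any dependency, so C must belong to every candidate key.
{C}⁺ = {C}, which is not all of the schema, so we must add further attributes.
{C, G}⁺: G→DF adds D, F; G→AEF adds A, E → {A, C, D, E, F, G}.
{A, C, E}⁺: AE→FG adds F, G; G→DF adds D → {A, C, D, E, F, G}.

{C, G}; {A, C, E}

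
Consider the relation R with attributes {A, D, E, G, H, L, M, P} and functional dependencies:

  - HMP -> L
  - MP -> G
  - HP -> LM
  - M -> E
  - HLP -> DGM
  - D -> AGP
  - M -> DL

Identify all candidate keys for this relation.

Attribute H never appears on the right-hand side of any dependency, so H must belong to every candidate key.
{H}⁺ = {H}, which is not all of the schema, so we must add further attributes.
{D, H}⁺: D→AGP adds A, G, P; HP→LM adds L, M; M→E adds E → {A, D, E, G, H, L, M, P}. Minimal: {H}⁺ = {H}; {D}⁺ = {A, D, G, P} — none reach the full schema.
{H, M}⁺: M→E adds E; M→DL adds D, L; D→AGP adds A, G, P → {A, D, E, G, H, L, M, P}. Minimal: {M}⁺ = {A, D, E, G, L, M, P}; {H}⁺ = {H} — none reach the full schema.
{H, P}⁺: HP→LM adds L, M; M→E adds E; HLP→DGM adds D, G; D→AGP adds A → {A, D, E, G, H, L, M, P}. Minimal: {P}⁺ = {P}; {H}⁺ = {H} — none reach the full schema.
Any other superkey contains one of these as a subset, so there are no further candidate keys.

DH, HM, HP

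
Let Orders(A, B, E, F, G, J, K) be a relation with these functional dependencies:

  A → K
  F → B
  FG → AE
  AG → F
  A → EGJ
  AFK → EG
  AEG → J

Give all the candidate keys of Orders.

(A), (F, G)

{A}⁺: A→K adds K; A→EGJ adds E, G, J; AG→F adds F; F→B adds B → {A, B, E, F, G, J, K}.
{F, G}⁺: F→B adds B; FG→AE adds A, E; A→EGJ adds J; A→K adds K → {A, B, E, F, G, J, K}. Minimal: {G}⁺ = {G}; {F}⁺ = {B, F} — none reach the full schema.
Any other superkey contains one of these as a subset, so there are no further candidate keys.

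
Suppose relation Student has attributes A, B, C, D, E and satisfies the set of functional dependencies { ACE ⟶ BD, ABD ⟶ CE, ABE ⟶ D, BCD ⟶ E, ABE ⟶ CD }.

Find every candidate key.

Attribute A never appears on the right-hand side of any dependency, so A must belong to every candidate key.
{A}⁺ = {A}, which is not all of the schema, so we must add further attributes.
{A, B, D}⁺: ABD→CE adds C, E → {A, B, C, D, E}.
{A, B, E}⁺: ABE→D adds D; ABE→CD adds C → {A, B, C, D, E}.
{A, C, E}⁺: ACE→BD adds B, D → {A, B, C, D, E}.

ABD, ABE, ACE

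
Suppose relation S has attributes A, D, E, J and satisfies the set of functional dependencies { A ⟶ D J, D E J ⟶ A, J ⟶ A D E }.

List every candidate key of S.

(A), (J)

{A}⁺: A→DJ adds D, J; J→ADE adds E → {A, D, E, J}.
{J}⁺: J→ADE adds A, D, E → {A, D, E, J}.
Any other superkey contains one of these as a subset, so there are no further candidate keys.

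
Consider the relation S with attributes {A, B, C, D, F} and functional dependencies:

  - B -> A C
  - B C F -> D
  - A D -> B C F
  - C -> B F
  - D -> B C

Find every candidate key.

B, C, D

{B}⁺: B→AC adds A, C; C→BF adds F; BCF→D adds D → {A, B, C, D, F}.
{C}⁺: C→BF adds B, F; B→AC adds A; BCF→D adds D → {A, B, C, D, F}.
{D}⁺: D→BC adds B, C; B→AC adds A; AD→BCF adds F → {A, B, C, D, F}.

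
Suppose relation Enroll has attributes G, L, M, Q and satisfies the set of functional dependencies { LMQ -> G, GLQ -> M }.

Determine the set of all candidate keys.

{G, L, Q}; {L, M, Q}

{G, L, Q}⁺: GLQ→M adds M → {G, L, M, Q}.
{L, M, Q}⁺: LMQ→G adds G → {G, L, M, Q}.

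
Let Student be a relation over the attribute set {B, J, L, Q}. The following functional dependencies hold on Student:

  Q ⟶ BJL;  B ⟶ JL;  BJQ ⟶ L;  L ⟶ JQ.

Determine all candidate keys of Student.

(B), (L), (Q)

{B}⁺: B→JL adds J, L; L→JQ adds Q → {B, J, L, Q}.
{L}⁺: L→JQ adds J, Q; Q→BJL adds B → {B, J, L, Q}.
{Q}⁺: Q→BJL adds B, J, L → {B, J, L, Q}.
Any other superkey contains one of these as a subset, so there are no further candidate keys.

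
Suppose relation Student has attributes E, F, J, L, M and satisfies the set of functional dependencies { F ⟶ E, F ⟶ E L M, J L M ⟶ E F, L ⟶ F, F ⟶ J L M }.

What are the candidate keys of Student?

{F}⁺: F→E adds E; F→ELM adds L, M; F→JLM adds J → {E, F, J, L, M}.
{L}⁺: L→F adds F; F→JLM adds J, M; F→E adds E → {E, F, J, L, M}.
Any other superkey contains one of these as a subset, so there are no further candidate keys.

{F}; {L}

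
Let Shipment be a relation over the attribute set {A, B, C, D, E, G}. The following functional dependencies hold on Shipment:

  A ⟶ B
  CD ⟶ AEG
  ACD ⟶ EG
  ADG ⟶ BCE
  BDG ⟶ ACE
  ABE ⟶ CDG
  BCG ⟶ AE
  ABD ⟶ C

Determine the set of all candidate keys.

{A, D}, {A, E}, {C, D}, {A, C, G}, {B, C, G}, {B, D, G}

{A, D}⁺: A→B adds B; ABD→C adds C; CD→AEG adds E, G → {A, B, C, D, E, G}. Minimal: {D}⁺ = {D}; {A}⁺ = {A, B} — none reach the full schema.
{A, E}⁺: A→B adds B; ABE→CDG adds C, D, G → {A, B, C, D, E, G}. Minimal: {E}⁺ = {E}; {A}⁺ = {A, B} — none reach the full schema.
{C, D}⁺: CD→AEG adds A, E, G; ADG→BCE adds B → {A, B, C, D, E, G}. Minimal: {D}⁺ = {D}; {C}⁺ = {C} — none reach the full schema.
{A, C, G}⁺: A→B adds B; BCG→AE adds E; ABE→CDG adds D → {A, B, C, D, E, G}. Minimal: {C, G}⁺ = {C, G}; {A, G}⁺ = {A, B, G}; {A, C}⁺ = {A, B, C} — none reach the full schema.
{B, C, G}⁺: BCG→AE adds A, E; ABE→CDG adds D → {A, B, C, D, E, G}. Minimal: {C, G}⁺ = {C, G}; {B, G}⁺ = {B, G}; {B, C}⁺ = {B, C} — none reach the full schema.
{B, D, G}⁺: BDG→ACE adds A, C, E → {A, B, C, D, E, G}. Minimal: {D, G}⁺ = {D, G}; {B, G}⁺ = {B, G}; {B, D}⁺ = {B, D} — none reach the full schema.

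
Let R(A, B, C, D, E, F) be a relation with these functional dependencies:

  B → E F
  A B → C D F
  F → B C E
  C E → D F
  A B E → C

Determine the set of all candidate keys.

Attribute A never appears on the right-hand side of any dependency, so A must belong to every candidate key.
{A}⁺ = {A}, which is not all of the schema, so we must add further attributes.
{A, B}⁺: B→EF adds E, F; AB→CDF adds C, D → {A, B, C, D, E, F}.
{A, F}⁺: F→BCE adds B, C, E; CE→DF adds D → {A, B, C, D, E, F}.
{A, C, E}⁺: CE→DF adds D, F; F→BCE adds B → {A, B, C, D, E, F}.
Any other superkey contains one of these as a subset, so there are no further candidate keys.

{A, B}, {A, F}, {A, C, E}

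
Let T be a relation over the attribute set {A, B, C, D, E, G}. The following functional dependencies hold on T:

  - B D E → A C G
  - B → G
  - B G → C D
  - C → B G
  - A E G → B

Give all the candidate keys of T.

{B, E}, {C, E}, {A, E, G}

Attribute E never appears on the right-hand side of any dependency, so E must belong to every candidate key.
{E}⁺ = {E}, which is not all of the schema, so we must add further attributes.
{B, E}⁺: B→G adds G; BG→CD adds C, D; BDE→ACG adds A → {A, B, C, D, E, G}. Minimal: {E}⁺ = {E}; {B}⁺ = {B, C, D, G} — none reach the full schema.
{C, E}⁺: C→BG adds B, G; BG→CD adds D; BDE→ACG adds A → {A, B, C, D, E, G}. Minimal: {E}⁺ = {E}; {C}⁺ = {B, C, D, G} — none reach the full schema.
{A, E, G}⁺: AEG→B adds B; BG→CD adds C, D → {A, B, C, D, E, G}. Minimal: {E, G}⁺ = {E, G}; {A, G}⁺ = {A, G}; {A, E}⁺ = {A, E} — none reach the full schema.
Any other superkey contains one of these as a subset, so there are no further candidate keys.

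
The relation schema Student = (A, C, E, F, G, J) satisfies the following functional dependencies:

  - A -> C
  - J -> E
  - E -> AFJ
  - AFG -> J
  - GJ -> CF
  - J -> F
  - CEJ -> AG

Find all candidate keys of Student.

{E}⁺: E→AFJ adds A, F, J; A→C adds C; CEJ→AG adds G → {A, C, E, F, G, J}.
{J}⁺: J→E adds E; E→AFJ adds A, F; A→C adds C; CEJ→AG adds G → {A, C, E, F, G, J}.
{A, F, G}⁺: A→C adds C; AFG→J adds J; J→E adds E → {A, C, E, F, G, J}. Minimal: {F, G}⁺ = {F, G}; {A, G}⁺ = {A, C, G}; {A, F}⁺ = {A, C, F} — none reach the full schema.

{E}, {J}, {A, F, G}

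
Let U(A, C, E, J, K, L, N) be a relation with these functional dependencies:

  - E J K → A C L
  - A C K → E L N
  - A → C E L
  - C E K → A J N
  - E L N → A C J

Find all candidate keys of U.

AK, CEK, EJK, EKLN

Attribute K never appears on the right-hand side of any dependency, so K must belong to every candidate key.
{K}⁺ = {K}, which is not all of the schema, so we must add further attributes.
{A, K}⁺: A→CEL adds C, E, L; CEK→AJN adds J, N → {A, C, E, J, K, L, N}.
{C, E, K}⁺: CEK→AJN adds A, J, N; EJK→ACL adds L → {A, C, E, J, K, L, N}.
{E, J, K}⁺: EJK→ACL adds A, C, L; ACK→ELN adds N → {A, C, E, J, K, L, N}.
{E, K, L, N}⁺: ELN→ACJ adds A, C, J → {A, C, E, J, K, L, N}.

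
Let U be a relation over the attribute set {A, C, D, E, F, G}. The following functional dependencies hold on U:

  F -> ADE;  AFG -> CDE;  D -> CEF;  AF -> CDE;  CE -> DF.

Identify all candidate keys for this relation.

Attribute G never appears on the right-hand side of any dependency, so G must belong to every candidate key.
{G}⁺ = {G}, which is not all of the schema, so we must add further attributes.
{D, G}⁺: D→CEF adds C, E, F; F→ADE adds A → {A, C, D, E, F, G}. Minimal: {G}⁺ = {G}; {D}⁺ = {A, C, D, E, F} — none reach the full schema.
{F, G}⁺: F→ADE adds A, D, E; AFG→CDE adds C → {A, C, D, E, F, G}. Minimal: {G}⁺ = {G}; {F}⁺ = {A, C, D, E, F} — none reach the full schema.
{C, E, G}⁺: CE→DF adds D, F; F→ADE adds A → {A, C, D, E, F, G}. Minimal: {E, G}⁺ = {E, G}; {C, G}⁺ = {C, G}; {C, E}⁺ = {A, C, D, E, F} — none reach the full schema.
Any other superkey contains one of these as a subset, so there are no further candidate keys.

(D, G), (F, G), (C, E, G)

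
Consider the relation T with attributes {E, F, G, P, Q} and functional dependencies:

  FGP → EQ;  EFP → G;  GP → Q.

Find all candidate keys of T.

{E, F, P}; {F, G, P}

Attributes F, P never appear on any right-hand side, so every candidate key must contain {F, P}.
{F, P}⁺ = {F, P}, which is not all of the schema, so we must add further attributes.
{E, F, P}⁺: EFP→G adds G; GP→Q adds Q → {E, F, G, P, Q}.
{F, G, P}⁺: FGP→EQ adds E, Q → {E, F, G, P, Q}.
Any other superkey contains one of these as a subset, so there are no further candidate keys.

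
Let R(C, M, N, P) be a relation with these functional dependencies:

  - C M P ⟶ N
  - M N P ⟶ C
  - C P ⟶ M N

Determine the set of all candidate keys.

{C, P}, {M, N, P}

Attribute P never appears on the right-hand side of any dependency, so P must belong to every candidate key.
{P}⁺ = {P}, which is not all of the schema, so we must add further attributes.
{C, P}⁺: CP→MN adds M, N → {C, M, N, P}. Minimal: {P}⁺ = {P}; {C}⁺ = {C} — none reach the full schema.
{M, N, P}⁺: MNP→C adds C → {C, M, N, P}. Minimal: {N, P}⁺ = {N, P}; {M, P}⁺ = {M, P}; {M, N}⁺ = {M, N} — none reach the full schema.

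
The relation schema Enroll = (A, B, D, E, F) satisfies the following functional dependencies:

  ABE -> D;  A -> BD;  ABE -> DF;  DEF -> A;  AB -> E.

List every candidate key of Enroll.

{A}; {D, E, F}

{A}⁺: A→BD adds B, D; AB→E adds E; ABE→DF adds F → {A, B, D, E, F}.
{D, E, F}⁺: DEF→A adds A; A→BD adds B → {A, B, D, E, F}. Minimal: {E, F}⁺ = {E, F}; {D, F}⁺ = {D, F}; {D, E}⁺ = {D, E} — none reach the full schema.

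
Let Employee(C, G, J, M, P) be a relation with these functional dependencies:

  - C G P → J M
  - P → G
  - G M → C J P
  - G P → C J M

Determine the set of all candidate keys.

{P}⁺: P→G adds G; GP→CJM adds C, J, M → {C, G, J, M, P}.
{G, M}⁺: GM→CJP adds C, J, P → {C, G, J, M, P}. Minimal: {M}⁺ = {M}; {G}⁺ = {G} — none reach the full schema.
Any other superkey contains one of these as a subset, so there are no further candidate keys.

{P}, {G, M}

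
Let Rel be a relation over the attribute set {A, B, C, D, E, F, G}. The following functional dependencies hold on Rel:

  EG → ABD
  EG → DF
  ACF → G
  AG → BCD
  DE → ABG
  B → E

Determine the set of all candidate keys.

{A, G}⁺: AG→BCD adds B, C, D; B→E adds E; EG→DF adds F → {A, B, C, D, E, F, G}. Minimal: {G}⁺ = {G}; {A}⁺ = {A} — none reach the full schema.
{B, D}⁺: B→E adds E; DE→ABG adds A, G; EG→DF adds F; AG→BCD adds C → {A, B, C, D, E, F, G}. Minimal: {D}⁺ = {D}; {B}⁺ = {B, E} — none reach the full schema.
{B, G}⁺: B→E adds E; EG→ABD adds A, D; EG→DF adds F; AG→BCD adds C → {A, B, C, D, E, F, G}. Minimal: {G}⁺ = {G}; {B}⁺ = {B, E} — none reach the full schema.
{D, E}⁺: DE→ABG adds A, B, G; EG→DF adds F; AG→BCD adds C → {A, B, C, D, E, F, G}. Minimal: {E}⁺ = {E}; {D}⁺ = {D} — none reach the full schema.
{E, G}⁺: EG→ABD adds A, B, D; EG→DF adds F; AG→BCD adds C → {A, B, C, D, E, F, G}. Minimal: {G}⁺ = {G}; {E}⁺ = {E} — none reach the full schema.
{A, C, F}⁺: ACF→G adds G; AG→BCD adds B, D; B→E adds E → {A, B, C, D, E, F, G}. Minimal: {C, F}⁺ = {C, F}; {A, F}⁺ = {A, F}; {A, C}⁺ = {A, C} — none reach the full schema.
Any other superkey contains one of these as a subset, so there are no further candidate keys.

{A, G}; {B, D}; {B, G}; {D, E}; {E, G}; {A, C, F}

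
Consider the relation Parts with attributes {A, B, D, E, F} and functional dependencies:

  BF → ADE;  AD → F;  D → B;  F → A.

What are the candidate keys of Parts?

(A, D), (B, F), (D, F)

{A, D}⁺: AD→F adds F; D→B adds B; BF→ADE adds E → {A, B, D, E, F}.
{B, F}⁺: BF→ADE adds A, D, E → {A, B, D, E, F}.
{D, F}⁺: D→B adds B; F→A adds A; BF→ADE adds E → {A, B, D, E, F}.
Any other superkey contains one of these as a subset, so there are no further candidate keys.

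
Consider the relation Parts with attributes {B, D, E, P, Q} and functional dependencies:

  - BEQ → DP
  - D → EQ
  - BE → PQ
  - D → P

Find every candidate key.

Attribute B never appears on the right-hand side of any dependency, so B must belong to every candidate key.
{B}⁺ = {B}, which is not all of the schema, so we must add further attributes.
{B, D}⁺: D→EQ adds E, Q; BE→PQ adds P → {B, D, E, P, Q}. Minimal: {D}⁺ = {D, E, P, Q}; {B}⁺ = {B} — none reach the full schema.
{B, E}⁺: BE→PQ adds P, Q; BEQ→DP adds D → {B, D, E, P, Q}. Minimal: {E}⁺ = {E}; {B}⁺ = {B} — none reach the full schema.
Any other superkey contains one of these as a subset, so there are no further candidate keys.

(B, D); (B, E)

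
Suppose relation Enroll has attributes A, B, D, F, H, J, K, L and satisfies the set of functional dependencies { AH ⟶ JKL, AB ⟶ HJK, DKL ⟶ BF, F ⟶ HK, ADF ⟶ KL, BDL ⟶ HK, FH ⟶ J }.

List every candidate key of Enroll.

ABD; ADF; ADH; ADKL

Attributes A, D never appear on any right-hand side, so every candidate key must contain {A, D}.
{A, D}⁺ = {A, D}, which is not all of the schema, so we must add further attributes.
{A, B, D}⁺: AB→HJK adds H, J, K; AH→JKL adds L; DKL→BF adds F → {A, B, D, F, H, J, K, L}. Minimal: {B, D}⁺ = {B, D}; {A, D}⁺ = {A, D}; {A, B}⁺ = {A, B, H, J, K, L} — none reach the full schema.
{A, D, F}⁺: F→HK adds H, K; ADF→KL adds L; FH→J adds J; DKL→BF adds B → {A, B, D, F, H, J, K, L}. Minimal: {D, F}⁺ = {D, F, H, J, K}; {A, F}⁺ = {A, F, H, J, K, L}; {A, D}⁺ = {A, D} — none reach the full schema.
{A, D, H}⁺: AH→JKL adds J, K, L; DKL→BF adds B, F → {A, B, D, F, H, J, K, L}. Minimal: {D, H}⁺ = {D, H}; {A, H}⁺ = {A, H, J, K, L}; {A, D}⁺ = {A, D} — none reach the full schema.
{A, D, K, L}⁺: DKL→BF adds B, F; F→HK adds H; FH→J adds J → {A, B, D, F, H, J, K, L}. Minimal: {D, K, L}⁺ = {B, D, F, H, J, K, L}; {A, K, L}⁺ = {A, K, L}; {A, D, L}⁺ = {A, D, L}; … — none reach the full schema.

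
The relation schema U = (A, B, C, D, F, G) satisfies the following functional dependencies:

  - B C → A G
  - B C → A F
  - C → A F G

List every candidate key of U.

{B, C, D}

Attributes B, C, D never appear on any right-hand side, so every candidate key must contain {B, C, D}.
{B, C, D}⁺ = {A, B, C, D, F, G}, which is all of the schema, so {B, C, D} is the only candidate key.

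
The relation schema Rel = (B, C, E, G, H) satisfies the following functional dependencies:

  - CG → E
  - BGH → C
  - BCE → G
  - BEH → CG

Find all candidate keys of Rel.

{B, E, H}⁺: BEH→CG adds C, G → {B, C, E, G, H}.
{B, G, H}⁺: BGH→C adds C; CG→E adds E → {B, C, E, G, H}.
Any other superkey contains one of these as a subset, so there are no further candidate keys.

{B, E, H}, {B, G, H}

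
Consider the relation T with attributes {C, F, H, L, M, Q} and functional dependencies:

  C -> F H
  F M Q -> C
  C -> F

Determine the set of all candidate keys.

Attributes L, M, Q never appear on any right-hand side, so every candidate key must contain {L, M, Q}.
{L, M, Q}⁺ = {L, M, Q}, which is not all of the schema, so we must add further attributes.
{C, L, M, Q}⁺: C→FH adds F, H → {C, F, H, L, M, Q}.
{F, L, M, Q}⁺: FMQ→C adds C; C→FH adds H → {C, F, H, L, M, Q}.
Any other superkey contains one of these as a subset, so there are no further candidate keys.

{C, L, M, Q}, {F, L, M, Q}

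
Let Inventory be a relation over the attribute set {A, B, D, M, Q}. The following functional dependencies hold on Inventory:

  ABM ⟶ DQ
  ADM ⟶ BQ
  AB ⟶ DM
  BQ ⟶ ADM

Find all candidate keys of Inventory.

AB; BQ; ADM

{A, B}⁺: AB→DM adds D, M; ABM→DQ adds Q → {A, B, D, M, Q}. Minimal: {B}⁺ = {B}; {A}⁺ = {A} — none reach the full schema.
{B, Q}⁺: BQ→ADM adds A, D, M → {A, B, D, M, Q}. Minimal: {Q}⁺ = {Q}; {B}⁺ = {B} — none reach the full schema.
{A, D, M}⁺: ADM→BQ adds B, Q → {A, B, D, M, Q}. Minimal: {D, M}⁺ = {D, M}; {A, M}⁺ = {A, M}; {A, D}⁺ = {A, D} — none reach the full schema.
Any other superkey contains one of these as a subset, so there are no further candidate keys.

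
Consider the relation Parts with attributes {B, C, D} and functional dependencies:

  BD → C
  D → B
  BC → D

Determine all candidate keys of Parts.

D; BC

{D}⁺: D→B adds B; BD→C adds C → {B, C, D}.
{B, C}⁺: BC→D adds D → {B, C, D}. Minimal: {C}⁺ = {C}; {B}⁺ = {B} — none reach the full schema.
Any other superkey contains one of these as a subset, so there are no further candidate keys.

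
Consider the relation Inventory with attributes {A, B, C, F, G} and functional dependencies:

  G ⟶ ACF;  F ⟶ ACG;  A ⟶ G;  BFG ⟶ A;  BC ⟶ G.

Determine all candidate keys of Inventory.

AB; BC; BF; BG

{A, B}⁺: A→G adds G; G→ACF adds C, F → {A, B, C, F, G}.
{B, C}⁺: BC→G adds G; G→ACF adds A, F → {A, B, C, F, G}.
{B, F}⁺: F→ACG adds A, C, G → {A, B, C, F, G}.
{B, G}⁺: G→ACF adds A, C, F → {A, B, C, F, G}.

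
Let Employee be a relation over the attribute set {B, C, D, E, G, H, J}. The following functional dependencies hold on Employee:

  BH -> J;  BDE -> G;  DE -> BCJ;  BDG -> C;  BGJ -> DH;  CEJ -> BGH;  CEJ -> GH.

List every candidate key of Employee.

DE, CEJ, BCEH, BEGH, BEGJ

{D, E}⁺: DE→BCJ adds B, C, J; CEJ→BGH adds G, H → {B, C, D, E, G, H, J}. Minimal: {E}⁺ = {E}; {D}⁺ = {D} — none reach the full schema.
{C, E, J}⁺: CEJ→BGH adds B, G, H; BGJ→DH adds D → {B, C, D, E, G, H, J}. Minimal: {E, J}⁺ = {E, J}; {C, J}⁺ = {C, J}; {C, E}⁺ = {C, E} — none reach the full schema.
{B, C, E, H}⁺: BH→J adds J; CEJ→BGH adds G; BGJ→DH adds D → {B, C, D, E, G, H, J}. Minimal: {C, E, H}⁺ = {C, E, H}; {B, E, H}⁺ = {B, E, H, J}; {B, C, H}⁺ = {B, C, H, J}; … — none reach the full schema.
{B, E, G, H}⁺: BH→J adds J; BGJ→DH adds D; DE→BCJ adds C → {B, C, D, E, G, H, J}. Minimal: {E, G, H}⁺ = {E, G, H}; {B, G, H}⁺ = {B, C, D, G, H, J}; {B, E, H}⁺ = {B, E, H, J}; … — none reach the full schema.
{B, E, G, J}⁺: BGJ→DH adds D, H; DE→BCJ adds C → {B, C, D, E, G, H, J}. Minimal: {E, G, J}⁺ = {E, G, J}; {B, G, J}⁺ = {B, C, D, G, H, J}; {B, E, J}⁺ = {B, E, J}; … — none reach the full schema.
Any other superkey contains one of these as a subset, so there are no further candidate keys.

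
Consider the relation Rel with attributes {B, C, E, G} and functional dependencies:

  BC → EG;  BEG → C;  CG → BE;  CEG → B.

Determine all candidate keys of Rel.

(B, C); (C, G); (B, E, G)

{B, C}⁺: BC→EG adds E, G → {B, C, E, G}.
{C, G}⁺: CG→BE adds B, E → {B, C, E, G}.
{B, E, G}⁺: BEG→C adds C → {B, C, E, G}.
Any other superkey contains one of these as a subset, so there are no further candidate keys.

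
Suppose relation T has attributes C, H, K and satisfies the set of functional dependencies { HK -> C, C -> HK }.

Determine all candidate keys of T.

{C}⁺: C→HK adds H, K → {C, H, K}.
{H, K}⁺: HK→C adds C → {C, H, K}. Minimal: {K}⁺ = {K}; {H}⁺ = {H} — none reach the full schema.

{C}; {H, K}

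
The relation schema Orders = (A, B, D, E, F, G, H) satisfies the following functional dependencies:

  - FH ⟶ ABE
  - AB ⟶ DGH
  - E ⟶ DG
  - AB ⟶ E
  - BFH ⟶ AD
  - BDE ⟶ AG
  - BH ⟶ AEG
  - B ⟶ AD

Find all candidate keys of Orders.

Attribute F never appears on the right-hand side of any dependency, so F must belong to every candidate key.
{F}⁺ = {F}, which is not all of the schema, so we must add further attributes.
{B, F}⁺: B→AD adds A, D; AB→DGH adds G, H; AB→E adds E → {A, B, D, E, F, G, H}. Minimal: {F}⁺ = {F}; {B}⁺ = {A, B, D, E, G, H} — none reach the full schema.
{F, H}⁺: FH→ABE adds A, B, E; AB→DGH adds D, G → {A, B, D, E, F, G, H}. Minimal: {H}⁺ = {H}; {F}⁺ = {F} — none reach the full schema.
Any other superkey contains one of these as a subset, so there are no further candidate keys.

(B, F); (F, H)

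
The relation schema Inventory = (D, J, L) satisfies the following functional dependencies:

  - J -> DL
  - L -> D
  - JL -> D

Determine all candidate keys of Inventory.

{J}⁺: J→DL adds D, L → {D, J, L}.

{J}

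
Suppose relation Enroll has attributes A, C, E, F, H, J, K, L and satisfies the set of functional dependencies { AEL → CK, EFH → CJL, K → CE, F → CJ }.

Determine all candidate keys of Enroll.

AEFH, AFHK

Attributes A, F, H never appear on any right-hand side, so every candidate key must contain {A, F, H}.
{A, F, H}⁺ = {A, C, F, H, J}, which is not all of the schema, so we must add further attributes.
{A, E, F, H}⁺: EFH→CJL adds C, J, L; AEL→CK adds K → {A, C, E, F, H, J, K, L}.
{A, F, H, K}⁺: K→CE adds C, E; F→CJ adds J; EFH→CJL adds L → {A, C, E, F, H, J, K, L}.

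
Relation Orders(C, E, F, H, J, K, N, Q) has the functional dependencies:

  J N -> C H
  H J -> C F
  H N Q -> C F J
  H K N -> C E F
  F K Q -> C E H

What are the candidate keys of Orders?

{F, K, N, Q}; {H, K, N, Q}; {J, K, N, Q}

{F, K, N, Q}⁺: FKQ→CEH adds C, E, H; HNQ→CFJ adds J → {C, E, F, H, J, K, N, Q}. Minimal: {K, N, Q}⁺ = {K, N, Q}; {F, N, Q}⁺ = {F, N, Q}; {F, K, Q}⁺ = {C, E, F, H, K, Q}; … — none reach the full schema.
{H, K, N, Q}⁺: HNQ→CFJ adds C, F, J; HKN→CEF adds E → {C, E, F, H, J, K, N, Q}. Minimal: {K, N, Q}⁺ = {K, N, Q}; {H, N, Q}⁺ = {C, F, H, J, N, Q}; {H, K, Q}⁺ = {H, K, Q}; … — none reach the full schema.
{J, K, N, Q}⁺: JN→CH adds C, H; HJ→CF adds F; HKN→CEF adds E → {C, E, F, H, J, K, N, Q}. Minimal: {K, N, Q}⁺ = {K, N, Q}; {J, N, Q}⁺ = {C, F, H, J, N, Q}; {J, K, Q}⁺ = {J, K, Q}; … — none reach the full schema.
Any other superkey contains one of these as a subset, so there are no further candidate keys.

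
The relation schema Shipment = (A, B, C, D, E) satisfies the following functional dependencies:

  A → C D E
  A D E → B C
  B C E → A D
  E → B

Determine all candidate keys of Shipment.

{A}, {C, E}

{A}⁺: A→CDE adds C, D, E; ADE→BC adds B → {A, B, C, D, E}.
{C, E}⁺: E→B adds B; BCE→AD adds A, D → {A, B, C, D, E}. Minimal: {E}⁺ = {B, E}; {C}⁺ = {C} — none reach the full schema.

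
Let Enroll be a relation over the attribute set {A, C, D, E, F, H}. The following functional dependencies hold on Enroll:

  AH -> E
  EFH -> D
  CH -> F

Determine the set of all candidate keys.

{A, C, H}⁺: AH→E adds E; CH→F adds F; EFH→D adds D → {A, C, D, E, F, H}. Minimal: {C, H}⁺ = {C, F, H}; {A, H}⁺ = {A, E, H}; {A, C}⁺ = {A, C} — none reach the full schema.

{A, C, H}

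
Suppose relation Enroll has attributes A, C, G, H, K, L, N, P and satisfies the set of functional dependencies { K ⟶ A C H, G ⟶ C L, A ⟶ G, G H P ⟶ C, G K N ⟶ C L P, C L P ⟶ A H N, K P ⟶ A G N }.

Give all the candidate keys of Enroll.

Attribute K never appears on the right-hand side of any dependency, so K must belong to every candidate key.
{K}⁺ = {A, C, G, H, K, L}, which is not all of the schema, so we must add further attributes.
{K, N}⁺: K→ACH adds A, C, H; A→G adds G; GKN→CLP adds L, P → {A, C, G, H, K, L, N, P}. Minimal: {N}⁺ = {N}; {K}⁺ = {A, C, G, H, K, L} — none reach the full schema.
{K, P}⁺: K→ACH adds A, C, H; A→G adds G; KP→AGN adds N; G→CL adds L → {A, C, G, H, K, L, N, P}. Minimal: {P}⁺ = {P}; {K}⁺ = {A, C, G, H, K, L} — none reach the full schema.

{K, N}, {K, P}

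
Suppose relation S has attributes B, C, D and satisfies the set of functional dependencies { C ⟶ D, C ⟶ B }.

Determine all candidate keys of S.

Attribute C never appears on the right-hand side of any dependency, so C must belong to every candidate key.
{C}⁺ = {B, C, D}, which is all of the schema, so {C} is the only candidate key.

(C)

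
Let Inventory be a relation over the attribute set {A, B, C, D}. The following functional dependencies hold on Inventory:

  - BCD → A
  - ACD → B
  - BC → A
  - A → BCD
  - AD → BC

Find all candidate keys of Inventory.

{A}⁺: A→BCD adds B, C, D → {A, B, C, D}.
{B, C}⁺: BC→A adds A; A→BCD adds D → {A, B, C, D}. Minimal: {C}⁺ = {C}; {B}⁺ = {B} — none reach the full schema.
Any other superkey contains one of these as a subset, so there are no further candidate keys.

A, BC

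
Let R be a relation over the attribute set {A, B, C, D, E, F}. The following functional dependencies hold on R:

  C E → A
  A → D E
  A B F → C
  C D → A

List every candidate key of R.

{A, B, F}; {B, C, D, F}; {B, C, E, F}

Attributes B, F never appear on any right-hand side, so every candidate key must contain {B, F}.
{B, F}⁺ = {B, F}, which is not all of the schema, so we must add further attributes.
{A, B, F}⁺: A→DE adds D, E; ABF→C adds C → {A, B, C, D, E, F}. Minimal: {B, F}⁺ = {B, F}; {A, F}⁺ = {A, D, E, F}; {A, B}⁺ = {A, B, D, E} — none reach the full schema.
{B, C, D, F}⁺: CD→A adds A; A→DE adds E → {A, B, C, D, E, F}. Minimal: {C, D, F}⁺ = {A, C, D, E, F}; {B, D, F}⁺ = {B, D, F}; {B, C, F}⁺ = {B, C, F}; … — none reach the full schema.
{B, C, E, F}⁺: CE→A adds A; A→DE adds D → {A, B, C, D, E, F}. Minimal: {C, E, F}⁺ = {A, C, D, E, F}; {B, E, F}⁺ = {B, E, F}; {B, C, F}⁺ = {B, C, F}; … — none reach the full schema.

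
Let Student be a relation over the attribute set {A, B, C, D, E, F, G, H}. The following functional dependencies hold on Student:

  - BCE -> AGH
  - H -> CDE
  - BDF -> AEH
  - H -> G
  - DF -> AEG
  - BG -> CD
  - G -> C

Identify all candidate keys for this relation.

{B, D, F}, {B, F, G}, {B, F, H}, {B, C, E, F}

Attributes B, F never appear on any right-hand side, so every candidate key must contain {B, F}.
{B, F}⁺ = {B, F}, which is not all of the schema, so we must add further attributes.
{B, D, F}⁺: BDF→AEH adds A, E, H; H→G adds G; BG→CD adds C → {A, B, C, D, E, F, G, H}. Minimal: {D, F}⁺ = {A, C, D, E, F, G}; {B, F}⁺ = {B, F}; {B, D}⁺ = {B, D} — none reach the full schema.
{B, F, G}⁺: BG→CD adds C, D; BDF→AEH adds A, E, H → {A, B, C, D, E, F, G, H}. Minimal: {F, G}⁺ = {C, F, G}; {B, G}⁺ = {B, C, D, G}; {B, F}⁺ = {B, F} — none reach the full schema.
{B, F, H}⁺: H→CDE adds C, D, E; BDF→AEH adds A; H→G adds G → {A, B, C, D, E, F, G, H}. Minimal: {F, H}⁺ = {A, C, D, E, F, G, H}; {B, H}⁺ = {A, B, C, D, E, G, H}; {B, F}⁺ = {B, F} — none reach the full schema.
{B, C, E, F}⁺: BCE→AGH adds A, G, H; H→CDE adds D → {A, B, C, D, E, F, G, H}. Minimal: {C, E, F}⁺ = {C, E, F}; {B, E, F}⁺ = {B, E, F}; {B, C, F}⁺ = {B, C, F}; … — none reach the full schema.
Any other superkey contains one of these as a subset, so there are no further candidate keys.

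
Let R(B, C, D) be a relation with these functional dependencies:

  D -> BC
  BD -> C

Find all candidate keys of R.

{D}

Attribute D never appears on the right-hand side of any dependency, so D must belong to every candidate key.
{D}⁺ = {B, C, D}, which is all of the schema, so {D} is the only candidate key.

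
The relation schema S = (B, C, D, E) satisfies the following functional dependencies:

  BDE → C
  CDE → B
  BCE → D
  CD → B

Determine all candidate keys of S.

Attribute E never appears on the right-hand side of any dependency, so E must belong to every candidate key.
{E}⁺ = {E}, which is not all of the schema, so we must add further attributes.
{B, C, E}⁺: BCE→D adds D → {B, C, D, E}. Minimal: {C, E}⁺ = {C, E}; {B, E}⁺ = {B, E}; {B, C}⁺ = {B, C} — none reach the full schema.
{B, D, E}⁺: BDE→C adds C → {B, C, D, E}. Minimal: {D, E}⁺ = {D, E}; {B, E}⁺ = {B, E}; {B, D}⁺ = {B, D} — none reach the full schema.
{C, D, E}⁺: CDE→B adds B → {B, C, D, E}. Minimal: {D, E}⁺ = {D, E}; {C, E}⁺ = {C, E}; {C, D}⁺ = {B, C, D} — none reach the full schema.
Any other superkey contains one of these as a subset, so there are no further candidate keys.

{B, C, E}; {B, D, E}; {C, D, E}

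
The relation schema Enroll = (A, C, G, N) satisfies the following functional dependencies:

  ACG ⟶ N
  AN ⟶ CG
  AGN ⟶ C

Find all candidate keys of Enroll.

{A, N}⁺: AN→CG adds C, G → {A, C, G, N}.
{A, C, G}⁺: ACG→N adds N → {A, C, G, N}.
Any other superkey contains one of these as a subset, so there are no further candidate keys.

(A, N); (A, C, G)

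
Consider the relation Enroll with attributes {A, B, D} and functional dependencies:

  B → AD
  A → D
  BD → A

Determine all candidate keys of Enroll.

{B}

Attribute B never appears on the right-hand side of any dependency, so B must belong to every candidate key.
{B}⁺ = {A, B, D}, which is all of the schema, so {B} is the only candidate key.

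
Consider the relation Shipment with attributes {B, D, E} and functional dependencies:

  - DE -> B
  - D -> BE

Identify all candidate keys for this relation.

D

Attribute D never appears on the right-hand side of any dependency, so D must belong to every candidate key.
{D}⁺ = {B, D, E}, which is all of the schema, so {D} is the only candidate key.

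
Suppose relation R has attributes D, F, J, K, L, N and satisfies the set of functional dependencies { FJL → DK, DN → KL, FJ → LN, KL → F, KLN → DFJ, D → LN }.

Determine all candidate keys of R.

{D}⁺: D→LN adds L, N; DN→KL adds K; KL→F adds F; KLN→DFJ adds J → {D, F, J, K, L, N}.
{F, J}⁺: FJ→LN adds L, N; FJL→DK adds D, K → {D, F, J, K, L, N}.
{J, K, L}⁺: KL→F adds F; FJL→DK adds D; FJ→LN adds N → {D, F, J, K, L, N}.
{K, L, N}⁺: KL→F adds F; KLN→DFJ adds D, J → {D, F, J, K, L, N}.
Any other superkey contains one of these as a subset, so there are no further candidate keys.

D, FJ, JKL, KLN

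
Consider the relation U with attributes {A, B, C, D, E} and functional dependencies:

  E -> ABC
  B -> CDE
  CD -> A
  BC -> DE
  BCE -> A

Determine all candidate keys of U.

{B}⁺: B→CDE adds C, D, E; CD→A adds A → {A, B, C, D, E}.
{E}⁺: E→ABC adds A, B, C; B→CDE adds D → {A, B, C, D, E}.

{B}, {E}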